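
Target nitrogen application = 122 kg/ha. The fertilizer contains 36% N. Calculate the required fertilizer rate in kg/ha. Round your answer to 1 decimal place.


Step 1: Fertilizer rate = target N / (N content / 100)
Step 2: Rate = 122 / (36 / 100)
Step 3: Rate = 122 / 0.36
Step 4: Rate = 338.9 kg/ha

338.9


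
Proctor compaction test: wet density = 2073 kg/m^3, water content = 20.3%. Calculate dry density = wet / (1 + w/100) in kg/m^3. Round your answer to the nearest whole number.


Step 1: Dry density = wet density / (1 + w/100)
Step 2: Dry density = 2073 / (1 + 20.3/100)
Step 3: Dry density = 2073 / 1.203
Step 4: Dry density = 1723 kg/m^3

1723


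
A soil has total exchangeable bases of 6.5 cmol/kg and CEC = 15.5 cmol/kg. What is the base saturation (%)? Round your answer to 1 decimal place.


Step 1: BS = 100 * (sum of bases) / CEC
Step 2: BS = 100 * 6.5 / 15.5
Step 3: BS = 41.9%

41.9


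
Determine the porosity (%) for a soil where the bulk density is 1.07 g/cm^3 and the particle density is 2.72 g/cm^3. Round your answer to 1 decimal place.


Step 1: Formula: n = 100 * (1 - BD / PD)
Step 2: n = 100 * (1 - 1.07 / 2.72)
Step 3: n = 100 * (1 - 0.39338)
Step 4: n = 60.7%

60.7


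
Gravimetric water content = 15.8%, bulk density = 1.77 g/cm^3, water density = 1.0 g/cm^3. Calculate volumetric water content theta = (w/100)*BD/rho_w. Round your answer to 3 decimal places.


Step 1: theta = (w / 100) * BD / rho_w
Step 2: theta = (15.8 / 100) * 1.77 / 1.0
Step 3: theta = 0.158 * 1.77
Step 4: theta = 0.28

0.28


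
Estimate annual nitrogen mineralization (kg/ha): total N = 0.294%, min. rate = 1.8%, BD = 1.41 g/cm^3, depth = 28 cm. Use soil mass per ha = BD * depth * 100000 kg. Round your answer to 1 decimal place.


Step 1: Soil mass per ha = BD * depth * 100000 = 1.41 * 28 * 100000 = 3948000 kg
Step 2: Total N pool = soil mass * N%/100 = 3948000 * 0.294/100 = 11607.12 kg/ha
Step 3: N mineralized = N pool * rate%/100 = 11607.12 * 1.8/100 = 208.9 kg/ha/yr

208.9


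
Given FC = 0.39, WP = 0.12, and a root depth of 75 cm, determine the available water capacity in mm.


Step 1: Available water = (FC - WP) * depth * 10
Step 2: AW = (0.39 - 0.12) * 75 * 10
Step 3: AW = 0.27 * 75 * 10
Step 4: AW = 202.5 mm

202.5


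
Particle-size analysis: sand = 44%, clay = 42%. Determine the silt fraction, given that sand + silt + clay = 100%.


Step 1: sand + silt + clay = 100%
Step 2: silt = 100 - sand - clay
Step 3: silt = 100 - 44 - 42
Step 4: silt = 14%

14


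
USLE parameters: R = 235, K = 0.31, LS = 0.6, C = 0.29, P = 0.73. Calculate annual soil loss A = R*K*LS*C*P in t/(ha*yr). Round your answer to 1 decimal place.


Step 1: A = R * K * LS * C * P
Step 2: R * K = 235 * 0.31 = 72.85
Step 3: (R*K) * LS = 72.85 * 0.6 = 43.71
Step 4: * C * P = 43.71 * 0.29 * 0.73 = 9.3
Step 5: A = 9.3 t/(ha*yr)

9.3


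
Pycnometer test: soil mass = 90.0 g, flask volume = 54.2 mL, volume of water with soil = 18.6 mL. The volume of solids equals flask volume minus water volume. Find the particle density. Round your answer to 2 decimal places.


Step 1: Volume of solids = flask volume - water volume with soil
Step 2: V_solids = 54.2 - 18.6 = 35.6 mL
Step 3: Particle density = mass / V_solids = 90.0 / 35.6 = 2.53 g/cm^3

2.53


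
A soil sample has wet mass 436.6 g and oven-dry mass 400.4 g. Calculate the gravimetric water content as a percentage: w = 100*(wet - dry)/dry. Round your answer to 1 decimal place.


Step 1: Water mass = wet - dry = 436.6 - 400.4 = 36.2 g
Step 2: w = 100 * water mass / dry mass
Step 3: w = 100 * 36.2 / 400.4 = 9.0%

9.0


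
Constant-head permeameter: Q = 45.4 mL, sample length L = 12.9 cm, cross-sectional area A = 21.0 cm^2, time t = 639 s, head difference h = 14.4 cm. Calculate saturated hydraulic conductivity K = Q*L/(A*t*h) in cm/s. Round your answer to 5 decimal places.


Step 1: K = Q * L / (A * t * h)
Step 2: Numerator = 45.4 * 12.9 = 585.66
Step 3: Denominator = 21.0 * 639 * 14.4 = 193233.6
Step 4: K = 585.66 / 193233.6 = 0.00303 cm/s

0.00303


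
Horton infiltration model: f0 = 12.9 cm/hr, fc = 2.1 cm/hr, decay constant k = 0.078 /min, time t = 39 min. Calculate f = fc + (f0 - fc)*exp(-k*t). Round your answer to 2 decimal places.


Step 1: f = fc + (f0 - fc) * exp(-k * t)
Step 2: exp(-0.078 * 39) = 0.047739
Step 3: f = 2.1 + (12.9 - 2.1) * 0.047739
Step 4: f = 2.1 + 10.8 * 0.047739
Step 5: f = 2.62 cm/hr

2.62


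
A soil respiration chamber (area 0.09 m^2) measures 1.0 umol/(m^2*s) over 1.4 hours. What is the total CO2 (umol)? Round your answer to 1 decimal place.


Step 1: Convert time to seconds: 1.4 hr * 3600 = 5040.0 s
Step 2: Total = flux * area * time_s
Step 3: Total = 1.0 * 0.09 * 5040.0
Step 4: Total = 453.6 umol

453.6


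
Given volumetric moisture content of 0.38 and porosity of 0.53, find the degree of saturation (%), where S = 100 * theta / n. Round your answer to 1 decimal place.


Step 1: S = 100 * theta_v / n
Step 2: S = 100 * 0.38 / 0.53
Step 3: S = 71.7%

71.7


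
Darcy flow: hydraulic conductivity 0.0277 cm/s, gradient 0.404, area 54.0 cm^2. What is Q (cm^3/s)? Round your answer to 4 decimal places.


Step 1: Apply Darcy's law: Q = K * i * A
Step 2: Q = 0.0277 * 0.404 * 54.0
Step 3: Q = 0.6043 cm^3/s

0.6043


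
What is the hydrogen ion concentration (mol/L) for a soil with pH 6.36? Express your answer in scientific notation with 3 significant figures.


Step 1: [H+] = 10^(-pH)
Step 2: [H+] = 10^(-6.36)
Step 3: [H+] = 4.37e-07 mol/L

4.37e-07


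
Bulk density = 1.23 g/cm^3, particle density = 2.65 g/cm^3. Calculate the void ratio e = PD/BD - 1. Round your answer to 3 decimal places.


Step 1: e = PD / BD - 1
Step 2: e = 2.65 / 1.23 - 1
Step 3: e = 2.15447 - 1
Step 4: e = 1.154

1.154


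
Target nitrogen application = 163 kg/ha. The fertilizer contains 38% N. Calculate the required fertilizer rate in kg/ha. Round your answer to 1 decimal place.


Step 1: Fertilizer rate = target N / (N content / 100)
Step 2: Rate = 163 / (38 / 100)
Step 3: Rate = 163 / 0.38
Step 4: Rate = 428.9 kg/ha

428.9


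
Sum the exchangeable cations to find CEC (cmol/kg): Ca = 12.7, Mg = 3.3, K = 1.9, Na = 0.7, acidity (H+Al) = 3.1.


Step 1: CEC = Ca + Mg + K + Na + (H+Al)
Step 2: CEC = 12.7 + 3.3 + 1.9 + 0.7 + 3.1
Step 3: CEC = 21.7 cmol/kg

21.7


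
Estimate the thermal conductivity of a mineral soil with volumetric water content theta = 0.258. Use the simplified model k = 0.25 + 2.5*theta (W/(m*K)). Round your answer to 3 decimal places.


Step 1: k = 0.25 + 2.5 * theta
Step 2: k = 0.25 + 2.5 * 0.258
Step 3: k = 0.25 + 0.645
Step 4: k = 0.895 W/(m*K)

0.895


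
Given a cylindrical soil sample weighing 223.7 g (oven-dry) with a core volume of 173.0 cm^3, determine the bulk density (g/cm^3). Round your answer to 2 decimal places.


Step 1: Identify the formula: BD = dry mass / volume
Step 2: Substitute values: BD = 223.7 / 173.0
Step 3: BD = 1.29 g/cm^3

1.29


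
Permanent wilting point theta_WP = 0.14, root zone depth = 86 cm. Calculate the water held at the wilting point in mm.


Step 1: Water (mm) = theta_WP * depth * 10
Step 2: Water = 0.14 * 86 * 10
Step 3: Water = 120.4 mm

120.4


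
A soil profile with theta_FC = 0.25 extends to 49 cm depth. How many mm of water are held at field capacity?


Step 1: Water (mm) = theta_FC * depth (cm) * 10
Step 2: Water = 0.25 * 49 * 10
Step 3: Water = 122.5 mm

122.5


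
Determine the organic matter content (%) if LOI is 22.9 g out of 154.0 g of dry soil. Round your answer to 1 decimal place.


Step 1: OM% = 100 * LOI / sample mass
Step 2: OM = 100 * 22.9 / 154.0
Step 3: OM = 14.9%

14.9


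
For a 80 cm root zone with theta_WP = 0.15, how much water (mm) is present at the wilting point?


Step 1: Water (mm) = theta_WP * depth * 10
Step 2: Water = 0.15 * 80 * 10
Step 3: Water = 120.0 mm

120.0


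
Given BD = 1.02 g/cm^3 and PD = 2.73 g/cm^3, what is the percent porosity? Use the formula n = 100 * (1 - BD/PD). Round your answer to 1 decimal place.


Step 1: Formula: n = 100 * (1 - BD / PD)
Step 2: n = 100 * (1 - 1.02 / 2.73)
Step 3: n = 100 * (1 - 0.37363)
Step 4: n = 62.6%

62.6


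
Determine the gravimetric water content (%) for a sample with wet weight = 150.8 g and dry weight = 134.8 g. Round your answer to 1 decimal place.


Step 1: Water mass = wet - dry = 150.8 - 134.8 = 16.0 g
Step 2: w = 100 * water mass / dry mass
Step 3: w = 100 * 16.0 / 134.8 = 11.9%

11.9


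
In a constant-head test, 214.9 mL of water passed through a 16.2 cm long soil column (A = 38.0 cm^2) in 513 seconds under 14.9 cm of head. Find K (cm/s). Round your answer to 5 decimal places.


Step 1: K = Q * L / (A * t * h)
Step 2: Numerator = 214.9 * 16.2 = 3481.38
Step 3: Denominator = 38.0 * 513 * 14.9 = 290460.6
Step 4: K = 3481.38 / 290460.6 = 0.01199 cm/s

0.01199


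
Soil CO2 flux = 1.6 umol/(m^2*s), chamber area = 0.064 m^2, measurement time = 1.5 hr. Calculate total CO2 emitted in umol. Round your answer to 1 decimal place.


Step 1: Convert time to seconds: 1.5 hr * 3600 = 5400.0 s
Step 2: Total = flux * area * time_s
Step 3: Total = 1.6 * 0.064 * 5400.0
Step 4: Total = 553.0 umol

553.0


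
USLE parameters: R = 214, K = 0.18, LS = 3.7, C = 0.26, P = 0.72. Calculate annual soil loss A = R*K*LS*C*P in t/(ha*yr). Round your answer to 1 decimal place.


Step 1: A = R * K * LS * C * P
Step 2: R * K = 214 * 0.18 = 38.52
Step 3: (R*K) * LS = 38.52 * 3.7 = 142.524
Step 4: * C * P = 142.524 * 0.26 * 0.72 = 26.7
Step 5: A = 26.7 t/(ha*yr)

26.7


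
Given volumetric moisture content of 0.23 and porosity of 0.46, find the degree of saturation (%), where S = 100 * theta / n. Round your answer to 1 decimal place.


Step 1: S = 100 * theta_v / n
Step 2: S = 100 * 0.23 / 0.46
Step 3: S = 50.0%

50.0


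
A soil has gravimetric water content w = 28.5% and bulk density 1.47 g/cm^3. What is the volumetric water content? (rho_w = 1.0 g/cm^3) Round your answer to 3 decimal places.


Step 1: theta = (w / 100) * BD / rho_w
Step 2: theta = (28.5 / 100) * 1.47 / 1.0
Step 3: theta = 0.285 * 1.47
Step 4: theta = 0.419

0.419


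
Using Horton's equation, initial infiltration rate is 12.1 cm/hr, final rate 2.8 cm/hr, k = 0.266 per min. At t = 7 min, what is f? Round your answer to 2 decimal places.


Step 1: f = fc + (f0 - fc) * exp(-k * t)
Step 2: exp(-0.266 * 7) = 0.155362
Step 3: f = 2.8 + (12.1 - 2.8) * 0.155362
Step 4: f = 2.8 + 9.3 * 0.155362
Step 5: f = 4.24 cm/hr

4.24


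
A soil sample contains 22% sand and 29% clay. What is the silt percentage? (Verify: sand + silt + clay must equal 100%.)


Step 1: sand + silt + clay = 100%
Step 2: silt = 100 - sand - clay
Step 3: silt = 100 - 22 - 29
Step 4: silt = 49%

49


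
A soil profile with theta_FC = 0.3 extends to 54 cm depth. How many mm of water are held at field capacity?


Step 1: Water (mm) = theta_FC * depth (cm) * 10
Step 2: Water = 0.3 * 54 * 10
Step 3: Water = 162.0 mm

162.0


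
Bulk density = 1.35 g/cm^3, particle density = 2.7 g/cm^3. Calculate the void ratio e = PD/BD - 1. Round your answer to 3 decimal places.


Step 1: e = PD / BD - 1
Step 2: e = 2.7 / 1.35 - 1
Step 3: e = 2.0 - 1
Step 4: e = 1.0

1.0


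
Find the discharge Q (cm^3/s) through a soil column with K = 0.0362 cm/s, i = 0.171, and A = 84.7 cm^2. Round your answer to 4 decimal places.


Step 1: Apply Darcy's law: Q = K * i * A
Step 2: Q = 0.0362 * 0.171 * 84.7
Step 3: Q = 0.5243 cm^3/s

0.5243


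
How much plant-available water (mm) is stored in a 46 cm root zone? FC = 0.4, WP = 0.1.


Step 1: Available water = (FC - WP) * depth * 10
Step 2: AW = (0.4 - 0.1) * 46 * 10
Step 3: AW = 0.3 * 46 * 10
Step 4: AW = 138.0 mm

138.0


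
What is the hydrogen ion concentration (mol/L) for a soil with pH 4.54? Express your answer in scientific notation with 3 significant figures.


Step 1: [H+] = 10^(-pH)
Step 2: [H+] = 10^(-4.54)
Step 3: [H+] = 2.88e-05 mol/L

2.88e-05


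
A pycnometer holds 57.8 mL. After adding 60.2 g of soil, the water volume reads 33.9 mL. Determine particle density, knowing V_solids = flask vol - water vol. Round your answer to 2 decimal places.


Step 1: Volume of solids = flask volume - water volume with soil
Step 2: V_solids = 57.8 - 33.9 = 23.9 mL
Step 3: Particle density = mass / V_solids = 60.2 / 23.9 = 2.52 g/cm^3

2.52


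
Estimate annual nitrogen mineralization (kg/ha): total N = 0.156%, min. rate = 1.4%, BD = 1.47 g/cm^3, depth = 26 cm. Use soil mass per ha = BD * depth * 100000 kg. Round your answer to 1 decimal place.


Step 1: Soil mass per ha = BD * depth * 100000 = 1.47 * 26 * 100000 = 3822000 kg
Step 2: Total N pool = soil mass * N%/100 = 3822000 * 0.156/100 = 5962.32 kg/ha
Step 3: N mineralized = N pool * rate%/100 = 5962.32 * 1.4/100 = 83.5 kg/ha/yr

83.5


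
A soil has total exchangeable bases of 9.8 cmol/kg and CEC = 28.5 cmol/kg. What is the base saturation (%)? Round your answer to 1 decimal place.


Step 1: BS = 100 * (sum of bases) / CEC
Step 2: BS = 100 * 9.8 / 28.5
Step 3: BS = 34.4%

34.4


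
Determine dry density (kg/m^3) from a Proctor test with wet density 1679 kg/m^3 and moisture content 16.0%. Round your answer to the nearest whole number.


Step 1: Dry density = wet density / (1 + w/100)
Step 2: Dry density = 1679 / (1 + 16.0/100)
Step 3: Dry density = 1679 / 1.16
Step 4: Dry density = 1447 kg/m^3

1447


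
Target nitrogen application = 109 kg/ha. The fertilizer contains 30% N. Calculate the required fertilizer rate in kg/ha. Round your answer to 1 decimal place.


Step 1: Fertilizer rate = target N / (N content / 100)
Step 2: Rate = 109 / (30 / 100)
Step 3: Rate = 109 / 0.3
Step 4: Rate = 363.3 kg/ha

363.3


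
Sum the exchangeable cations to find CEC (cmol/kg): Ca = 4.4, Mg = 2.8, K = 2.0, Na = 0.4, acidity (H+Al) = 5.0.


Step 1: CEC = Ca + Mg + K + Na + (H+Al)
Step 2: CEC = 4.4 + 2.8 + 2.0 + 0.4 + 5.0
Step 3: CEC = 14.6 cmol/kg

14.6


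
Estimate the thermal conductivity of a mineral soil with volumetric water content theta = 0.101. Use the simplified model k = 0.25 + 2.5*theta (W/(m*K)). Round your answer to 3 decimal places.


Step 1: k = 0.25 + 2.5 * theta
Step 2: k = 0.25 + 2.5 * 0.101
Step 3: k = 0.25 + 0.253
Step 4: k = 0.503 W/(m*K)

0.503


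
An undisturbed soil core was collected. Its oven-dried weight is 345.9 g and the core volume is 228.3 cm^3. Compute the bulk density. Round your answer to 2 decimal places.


Step 1: Identify the formula: BD = dry mass / volume
Step 2: Substitute values: BD = 345.9 / 228.3
Step 3: BD = 1.52 g/cm^3

1.52


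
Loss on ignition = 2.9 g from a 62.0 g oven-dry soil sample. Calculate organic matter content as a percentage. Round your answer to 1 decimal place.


Step 1: OM% = 100 * LOI / sample mass
Step 2: OM = 100 * 2.9 / 62.0
Step 3: OM = 4.7%

4.7


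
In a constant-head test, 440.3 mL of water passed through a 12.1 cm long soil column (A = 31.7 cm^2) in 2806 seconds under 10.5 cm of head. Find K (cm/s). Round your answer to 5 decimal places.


Step 1: K = Q * L / (A * t * h)
Step 2: Numerator = 440.3 * 12.1 = 5327.63
Step 3: Denominator = 31.7 * 2806 * 10.5 = 933977.1
Step 4: K = 5327.63 / 933977.1 = 0.0057 cm/s

0.0057


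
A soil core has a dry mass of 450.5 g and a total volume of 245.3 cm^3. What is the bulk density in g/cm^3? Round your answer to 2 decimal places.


Step 1: Identify the formula: BD = dry mass / volume
Step 2: Substitute values: BD = 450.5 / 245.3
Step 3: BD = 1.84 g/cm^3

1.84


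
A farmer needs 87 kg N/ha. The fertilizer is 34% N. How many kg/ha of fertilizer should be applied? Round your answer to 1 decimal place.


Step 1: Fertilizer rate = target N / (N content / 100)
Step 2: Rate = 87 / (34 / 100)
Step 3: Rate = 87 / 0.34
Step 4: Rate = 255.9 kg/ha

255.9


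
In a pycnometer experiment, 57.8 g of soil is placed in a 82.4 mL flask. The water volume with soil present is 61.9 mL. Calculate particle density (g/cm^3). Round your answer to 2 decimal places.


Step 1: Volume of solids = flask volume - water volume with soil
Step 2: V_solids = 82.4 - 61.9 = 20.5 mL
Step 3: Particle density = mass / V_solids = 57.8 / 20.5 = 2.82 g/cm^3

2.82


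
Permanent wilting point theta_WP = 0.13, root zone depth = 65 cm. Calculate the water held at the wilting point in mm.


Step 1: Water (mm) = theta_WP * depth * 10
Step 2: Water = 0.13 * 65 * 10
Step 3: Water = 84.5 mm

84.5


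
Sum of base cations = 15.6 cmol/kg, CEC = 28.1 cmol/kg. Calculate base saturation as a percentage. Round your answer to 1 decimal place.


Step 1: BS = 100 * (sum of bases) / CEC
Step 2: BS = 100 * 15.6 / 28.1
Step 3: BS = 55.5%

55.5


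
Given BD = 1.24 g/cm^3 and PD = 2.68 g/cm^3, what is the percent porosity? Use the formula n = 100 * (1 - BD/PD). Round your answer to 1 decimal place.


Step 1: Formula: n = 100 * (1 - BD / PD)
Step 2: n = 100 * (1 - 1.24 / 2.68)
Step 3: n = 100 * (1 - 0.46269)
Step 4: n = 53.7%

53.7


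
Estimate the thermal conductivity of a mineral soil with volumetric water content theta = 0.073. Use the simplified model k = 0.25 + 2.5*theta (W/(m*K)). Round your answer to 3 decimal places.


Step 1: k = 0.25 + 2.5 * theta
Step 2: k = 0.25 + 2.5 * 0.073
Step 3: k = 0.25 + 0.183
Step 4: k = 0.433 W/(m*K)

0.433


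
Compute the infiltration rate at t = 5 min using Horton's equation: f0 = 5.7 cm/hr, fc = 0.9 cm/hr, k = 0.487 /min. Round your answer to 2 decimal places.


Step 1: f = fc + (f0 - fc) * exp(-k * t)
Step 2: exp(-0.487 * 5) = 0.087598
Step 3: f = 0.9 + (5.7 - 0.9) * 0.087598
Step 4: f = 0.9 + 4.8 * 0.087598
Step 5: f = 1.32 cm/hr

1.32


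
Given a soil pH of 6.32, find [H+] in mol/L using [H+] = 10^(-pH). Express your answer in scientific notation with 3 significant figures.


Step 1: [H+] = 10^(-pH)
Step 2: [H+] = 10^(-6.32)
Step 3: [H+] = 4.79e-07 mol/L

4.79e-07


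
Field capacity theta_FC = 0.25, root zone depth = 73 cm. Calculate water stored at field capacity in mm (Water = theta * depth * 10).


Step 1: Water (mm) = theta_FC * depth (cm) * 10
Step 2: Water = 0.25 * 73 * 10
Step 3: Water = 182.5 mm

182.5


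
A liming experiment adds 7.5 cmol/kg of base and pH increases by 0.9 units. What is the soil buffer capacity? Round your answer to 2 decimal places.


Step 1: BC = change in base / change in pH
Step 2: BC = 7.5 / 0.9
Step 3: BC = 8.33 cmol/(kg*pH unit)

8.33


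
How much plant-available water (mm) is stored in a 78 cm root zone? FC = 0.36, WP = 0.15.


Step 1: Available water = (FC - WP) * depth * 10
Step 2: AW = (0.36 - 0.15) * 78 * 10
Step 3: AW = 0.21 * 78 * 10
Step 4: AW = 163.8 mm

163.8


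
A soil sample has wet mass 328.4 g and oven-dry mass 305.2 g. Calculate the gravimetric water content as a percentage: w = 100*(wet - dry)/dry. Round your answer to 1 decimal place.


Step 1: Water mass = wet - dry = 328.4 - 305.2 = 23.2 g
Step 2: w = 100 * water mass / dry mass
Step 3: w = 100 * 23.2 / 305.2 = 7.6%

7.6


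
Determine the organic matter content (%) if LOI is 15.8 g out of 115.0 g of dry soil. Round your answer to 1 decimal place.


Step 1: OM% = 100 * LOI / sample mass
Step 2: OM = 100 * 15.8 / 115.0
Step 3: OM = 13.7%

13.7


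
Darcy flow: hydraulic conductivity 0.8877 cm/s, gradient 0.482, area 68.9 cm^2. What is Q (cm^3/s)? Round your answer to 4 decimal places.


Step 1: Apply Darcy's law: Q = K * i * A
Step 2: Q = 0.8877 * 0.482 * 68.9
Step 3: Q = 29.4803 cm^3/s

29.4803


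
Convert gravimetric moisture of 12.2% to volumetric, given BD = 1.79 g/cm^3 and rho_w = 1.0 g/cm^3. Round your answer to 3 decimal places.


Step 1: theta = (w / 100) * BD / rho_w
Step 2: theta = (12.2 / 100) * 1.79 / 1.0
Step 3: theta = 0.122 * 1.79
Step 4: theta = 0.218

0.218


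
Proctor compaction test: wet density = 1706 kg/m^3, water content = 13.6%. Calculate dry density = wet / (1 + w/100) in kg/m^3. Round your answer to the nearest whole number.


Step 1: Dry density = wet density / (1 + w/100)
Step 2: Dry density = 1706 / (1 + 13.6/100)
Step 3: Dry density = 1706 / 1.136
Step 4: Dry density = 1502 kg/m^3

1502


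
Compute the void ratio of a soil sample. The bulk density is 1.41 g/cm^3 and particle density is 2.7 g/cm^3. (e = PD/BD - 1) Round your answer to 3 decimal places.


Step 1: e = PD / BD - 1
Step 2: e = 2.7 / 1.41 - 1
Step 3: e = 1.91489 - 1
Step 4: e = 0.915

0.915


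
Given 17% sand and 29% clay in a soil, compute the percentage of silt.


Step 1: sand + silt + clay = 100%
Step 2: silt = 100 - sand - clay
Step 3: silt = 100 - 17 - 29
Step 4: silt = 54%

54


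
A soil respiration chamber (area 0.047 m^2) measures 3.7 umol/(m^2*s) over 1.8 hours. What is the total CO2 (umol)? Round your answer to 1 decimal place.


Step 1: Convert time to seconds: 1.8 hr * 3600 = 6480.0 s
Step 2: Total = flux * area * time_s
Step 3: Total = 3.7 * 0.047 * 6480.0
Step 4: Total = 1126.9 umol

1126.9


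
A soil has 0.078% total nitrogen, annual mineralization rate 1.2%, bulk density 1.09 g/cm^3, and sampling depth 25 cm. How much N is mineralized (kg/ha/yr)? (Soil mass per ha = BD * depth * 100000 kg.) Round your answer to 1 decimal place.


Step 1: Soil mass per ha = BD * depth * 100000 = 1.09 * 25 * 100000 = 2725000 kg
Step 2: Total N pool = soil mass * N%/100 = 2725000 * 0.078/100 = 2125.5 kg/ha
Step 3: N mineralized = N pool * rate%/100 = 2125.5 * 1.2/100 = 25.5 kg/ha/yr

25.5


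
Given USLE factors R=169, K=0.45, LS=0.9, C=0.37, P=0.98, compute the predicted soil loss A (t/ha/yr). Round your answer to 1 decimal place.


Step 1: A = R * K * LS * C * P
Step 2: R * K = 169 * 0.45 = 76.05
Step 3: (R*K) * LS = 76.05 * 0.9 = 68.445
Step 4: * C * P = 68.445 * 0.37 * 0.98 = 24.8
Step 5: A = 24.8 t/(ha*yr)

24.8


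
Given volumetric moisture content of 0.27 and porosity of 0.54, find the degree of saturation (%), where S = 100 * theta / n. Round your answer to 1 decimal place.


Step 1: S = 100 * theta_v / n
Step 2: S = 100 * 0.27 / 0.54
Step 3: S = 50.0%

50.0


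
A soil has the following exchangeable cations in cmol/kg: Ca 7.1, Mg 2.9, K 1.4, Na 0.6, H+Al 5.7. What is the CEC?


Step 1: CEC = Ca + Mg + K + Na + (H+Al)
Step 2: CEC = 7.1 + 2.9 + 1.4 + 0.6 + 5.7
Step 3: CEC = 17.7 cmol/kg

17.7


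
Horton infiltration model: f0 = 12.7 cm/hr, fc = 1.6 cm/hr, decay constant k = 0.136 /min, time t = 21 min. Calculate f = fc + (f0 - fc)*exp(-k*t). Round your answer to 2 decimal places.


Step 1: f = fc + (f0 - fc) * exp(-k * t)
Step 2: exp(-0.136 * 21) = 0.057498
Step 3: f = 1.6 + (12.7 - 1.6) * 0.057498
Step 4: f = 1.6 + 11.1 * 0.057498
Step 5: f = 2.24 cm/hr

2.24


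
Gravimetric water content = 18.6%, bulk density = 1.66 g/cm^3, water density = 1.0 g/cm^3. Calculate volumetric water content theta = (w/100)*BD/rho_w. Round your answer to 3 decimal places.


Step 1: theta = (w / 100) * BD / rho_w
Step 2: theta = (18.6 / 100) * 1.66 / 1.0
Step 3: theta = 0.186 * 1.66
Step 4: theta = 0.309

0.309


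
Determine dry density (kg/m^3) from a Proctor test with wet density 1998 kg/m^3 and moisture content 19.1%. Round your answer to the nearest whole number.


Step 1: Dry density = wet density / (1 + w/100)
Step 2: Dry density = 1998 / (1 + 19.1/100)
Step 3: Dry density = 1998 / 1.191
Step 4: Dry density = 1678 kg/m^3

1678


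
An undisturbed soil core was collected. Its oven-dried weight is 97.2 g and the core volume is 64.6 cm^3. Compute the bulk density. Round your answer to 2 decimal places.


Step 1: Identify the formula: BD = dry mass / volume
Step 2: Substitute values: BD = 97.2 / 64.6
Step 3: BD = 1.5 g/cm^3

1.5


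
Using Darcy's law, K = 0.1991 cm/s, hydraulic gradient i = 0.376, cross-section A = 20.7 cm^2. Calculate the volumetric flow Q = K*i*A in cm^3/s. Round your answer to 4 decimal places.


Step 1: Apply Darcy's law: Q = K * i * A
Step 2: Q = 0.1991 * 0.376 * 20.7
Step 3: Q = 1.5496 cm^3/s

1.5496


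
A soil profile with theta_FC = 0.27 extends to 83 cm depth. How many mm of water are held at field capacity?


Step 1: Water (mm) = theta_FC * depth (cm) * 10
Step 2: Water = 0.27 * 83 * 10
Step 3: Water = 224.1 mm

224.1


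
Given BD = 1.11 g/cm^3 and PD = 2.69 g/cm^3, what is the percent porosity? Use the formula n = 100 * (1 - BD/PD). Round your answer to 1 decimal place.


Step 1: Formula: n = 100 * (1 - BD / PD)
Step 2: n = 100 * (1 - 1.11 / 2.69)
Step 3: n = 100 * (1 - 0.41264)
Step 4: n = 58.7%

58.7


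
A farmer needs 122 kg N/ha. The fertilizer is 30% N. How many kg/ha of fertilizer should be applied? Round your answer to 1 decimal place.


Step 1: Fertilizer rate = target N / (N content / 100)
Step 2: Rate = 122 / (30 / 100)
Step 3: Rate = 122 / 0.3
Step 4: Rate = 406.7 kg/ha

406.7


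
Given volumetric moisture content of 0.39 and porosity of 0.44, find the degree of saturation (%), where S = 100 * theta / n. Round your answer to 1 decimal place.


Step 1: S = 100 * theta_v / n
Step 2: S = 100 * 0.39 / 0.44
Step 3: S = 88.6%

88.6


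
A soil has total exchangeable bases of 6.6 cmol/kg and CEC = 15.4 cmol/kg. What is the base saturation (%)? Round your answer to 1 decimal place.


Step 1: BS = 100 * (sum of bases) / CEC
Step 2: BS = 100 * 6.6 / 15.4
Step 3: BS = 42.9%

42.9


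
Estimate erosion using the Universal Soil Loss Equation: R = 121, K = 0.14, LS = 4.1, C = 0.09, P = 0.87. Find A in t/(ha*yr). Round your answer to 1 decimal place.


Step 1: A = R * K * LS * C * P
Step 2: R * K = 121 * 0.14 = 16.94
Step 3: (R*K) * LS = 16.94 * 4.1 = 69.454
Step 4: * C * P = 69.454 * 0.09 * 0.87 = 5.4
Step 5: A = 5.4 t/(ha*yr)

5.4


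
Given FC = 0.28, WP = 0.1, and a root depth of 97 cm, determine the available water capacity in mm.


Step 1: Available water = (FC - WP) * depth * 10
Step 2: AW = (0.28 - 0.1) * 97 * 10
Step 3: AW = 0.18 * 97 * 10
Step 4: AW = 174.6 mm

174.6


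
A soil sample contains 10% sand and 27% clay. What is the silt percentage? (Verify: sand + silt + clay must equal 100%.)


Step 1: sand + silt + clay = 100%
Step 2: silt = 100 - sand - clay
Step 3: silt = 100 - 10 - 27
Step 4: silt = 63%

63


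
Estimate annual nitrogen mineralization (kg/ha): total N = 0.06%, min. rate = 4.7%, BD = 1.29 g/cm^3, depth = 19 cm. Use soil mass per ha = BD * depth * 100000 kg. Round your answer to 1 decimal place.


Step 1: Soil mass per ha = BD * depth * 100000 = 1.29 * 19 * 100000 = 2451000 kg
Step 2: Total N pool = soil mass * N%/100 = 2451000 * 0.06/100 = 1470.6 kg/ha
Step 3: N mineralized = N pool * rate%/100 = 1470.6 * 4.7/100 = 69.1 kg/ha/yr

69.1


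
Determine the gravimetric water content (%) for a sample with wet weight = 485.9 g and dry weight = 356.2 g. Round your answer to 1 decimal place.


Step 1: Water mass = wet - dry = 485.9 - 356.2 = 129.7 g
Step 2: w = 100 * water mass / dry mass
Step 3: w = 100 * 129.7 / 356.2 = 36.4%

36.4


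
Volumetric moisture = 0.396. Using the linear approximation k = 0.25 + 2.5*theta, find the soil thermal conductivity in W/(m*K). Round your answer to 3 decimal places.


Step 1: k = 0.25 + 2.5 * theta
Step 2: k = 0.25 + 2.5 * 0.396
Step 3: k = 0.25 + 0.99
Step 4: k = 1.24 W/(m*K)

1.24


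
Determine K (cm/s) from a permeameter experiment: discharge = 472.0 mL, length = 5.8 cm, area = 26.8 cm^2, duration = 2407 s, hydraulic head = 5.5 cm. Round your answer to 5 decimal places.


Step 1: K = Q * L / (A * t * h)
Step 2: Numerator = 472.0 * 5.8 = 2737.6
Step 3: Denominator = 26.8 * 2407 * 5.5 = 354791.8
Step 4: K = 2737.6 / 354791.8 = 0.00772 cm/s

0.00772


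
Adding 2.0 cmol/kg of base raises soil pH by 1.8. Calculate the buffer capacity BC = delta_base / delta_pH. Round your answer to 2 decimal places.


Step 1: BC = change in base / change in pH
Step 2: BC = 2.0 / 1.8
Step 3: BC = 1.11 cmol/(kg*pH unit)

1.11


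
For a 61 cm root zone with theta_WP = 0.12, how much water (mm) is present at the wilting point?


Step 1: Water (mm) = theta_WP * depth * 10
Step 2: Water = 0.12 * 61 * 10
Step 3: Water = 73.2 mm

73.2


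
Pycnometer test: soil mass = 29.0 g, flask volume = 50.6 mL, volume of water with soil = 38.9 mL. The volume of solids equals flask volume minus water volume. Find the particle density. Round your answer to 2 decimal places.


Step 1: Volume of solids = flask volume - water volume with soil
Step 2: V_solids = 50.6 - 38.9 = 11.7 mL
Step 3: Particle density = mass / V_solids = 29.0 / 11.7 = 2.48 g/cm^3

2.48


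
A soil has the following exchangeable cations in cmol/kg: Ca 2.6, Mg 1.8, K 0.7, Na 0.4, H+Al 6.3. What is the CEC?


Step 1: CEC = Ca + Mg + K + Na + (H+Al)
Step 2: CEC = 2.6 + 1.8 + 0.7 + 0.4 + 6.3
Step 3: CEC = 11.8 cmol/kg

11.8


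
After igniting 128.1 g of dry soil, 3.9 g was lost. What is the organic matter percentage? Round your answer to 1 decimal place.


Step 1: OM% = 100 * LOI / sample mass
Step 2: OM = 100 * 3.9 / 128.1
Step 3: OM = 3.0%

3.0


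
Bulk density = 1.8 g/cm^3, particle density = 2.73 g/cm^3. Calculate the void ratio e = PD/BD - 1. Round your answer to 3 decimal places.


Step 1: e = PD / BD - 1
Step 2: e = 2.73 / 1.8 - 1
Step 3: e = 1.51667 - 1
Step 4: e = 0.517

0.517


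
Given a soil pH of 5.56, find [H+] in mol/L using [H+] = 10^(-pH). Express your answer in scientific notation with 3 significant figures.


Step 1: [H+] = 10^(-pH)
Step 2: [H+] = 10^(-5.56)
Step 3: [H+] = 2.75e-06 mol/L

2.75e-06


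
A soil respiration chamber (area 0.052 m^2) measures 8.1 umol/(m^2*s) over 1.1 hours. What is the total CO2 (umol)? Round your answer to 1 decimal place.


Step 1: Convert time to seconds: 1.1 hr * 3600 = 3960.0 s
Step 2: Total = flux * area * time_s
Step 3: Total = 8.1 * 0.052 * 3960.0
Step 4: Total = 1668.0 umol

1668.0


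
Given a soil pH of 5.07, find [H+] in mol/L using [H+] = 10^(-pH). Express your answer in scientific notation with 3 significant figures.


Step 1: [H+] = 10^(-pH)
Step 2: [H+] = 10^(-5.07)
Step 3: [H+] = 8.51e-06 mol/L

8.51e-06


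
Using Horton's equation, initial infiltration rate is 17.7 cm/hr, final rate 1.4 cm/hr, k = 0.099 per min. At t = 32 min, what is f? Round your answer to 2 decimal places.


Step 1: f = fc + (f0 - fc) * exp(-k * t)
Step 2: exp(-0.099 * 32) = 0.042088
Step 3: f = 1.4 + (17.7 - 1.4) * 0.042088
Step 4: f = 1.4 + 16.3 * 0.042088
Step 5: f = 2.09 cm/hr

2.09


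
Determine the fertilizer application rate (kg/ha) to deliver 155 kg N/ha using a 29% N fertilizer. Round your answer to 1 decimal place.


Step 1: Fertilizer rate = target N / (N content / 100)
Step 2: Rate = 155 / (29 / 100)
Step 3: Rate = 155 / 0.29
Step 4: Rate = 534.5 kg/ha

534.5


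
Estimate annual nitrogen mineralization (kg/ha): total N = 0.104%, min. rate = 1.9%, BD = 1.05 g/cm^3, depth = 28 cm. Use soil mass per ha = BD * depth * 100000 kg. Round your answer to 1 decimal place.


Step 1: Soil mass per ha = BD * depth * 100000 = 1.05 * 28 * 100000 = 2940000 kg
Step 2: Total N pool = soil mass * N%/100 = 2940000 * 0.104/100 = 3057.6 kg/ha
Step 3: N mineralized = N pool * rate%/100 = 3057.6 * 1.9/100 = 58.1 kg/ha/yr

58.1


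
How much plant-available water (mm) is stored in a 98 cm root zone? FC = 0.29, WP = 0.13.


Step 1: Available water = (FC - WP) * depth * 10
Step 2: AW = (0.29 - 0.13) * 98 * 10
Step 3: AW = 0.16 * 98 * 10
Step 4: AW = 156.8 mm

156.8


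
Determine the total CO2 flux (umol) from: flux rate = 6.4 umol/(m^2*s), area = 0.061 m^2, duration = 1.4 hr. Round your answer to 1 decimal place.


Step 1: Convert time to seconds: 1.4 hr * 3600 = 5040.0 s
Step 2: Total = flux * area * time_s
Step 3: Total = 6.4 * 0.061 * 5040.0
Step 4: Total = 1967.6 umol

1967.6


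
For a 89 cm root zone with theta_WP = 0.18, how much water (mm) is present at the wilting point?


Step 1: Water (mm) = theta_WP * depth * 10
Step 2: Water = 0.18 * 89 * 10
Step 3: Water = 160.2 mm

160.2


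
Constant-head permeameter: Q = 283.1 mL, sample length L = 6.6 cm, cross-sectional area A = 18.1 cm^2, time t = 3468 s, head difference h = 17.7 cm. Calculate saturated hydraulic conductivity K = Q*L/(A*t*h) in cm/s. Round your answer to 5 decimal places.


Step 1: K = Q * L / (A * t * h)
Step 2: Numerator = 283.1 * 6.6 = 1868.46
Step 3: Denominator = 18.1 * 3468 * 17.7 = 1111043.16
Step 4: K = 1868.46 / 1111043.16 = 0.00168 cm/s

0.00168


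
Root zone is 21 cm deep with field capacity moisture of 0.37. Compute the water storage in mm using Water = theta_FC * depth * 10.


Step 1: Water (mm) = theta_FC * depth (cm) * 10
Step 2: Water = 0.37 * 21 * 10
Step 3: Water = 77.7 mm

77.7


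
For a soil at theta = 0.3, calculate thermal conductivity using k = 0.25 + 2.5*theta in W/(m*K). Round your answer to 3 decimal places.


Step 1: k = 0.25 + 2.5 * theta
Step 2: k = 0.25 + 2.5 * 0.3
Step 3: k = 0.25 + 0.75
Step 4: k = 1.0 W/(m*K)

1.0


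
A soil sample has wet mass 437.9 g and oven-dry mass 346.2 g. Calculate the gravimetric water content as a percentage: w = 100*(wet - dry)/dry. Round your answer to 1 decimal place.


Step 1: Water mass = wet - dry = 437.9 - 346.2 = 91.7 g
Step 2: w = 100 * water mass / dry mass
Step 3: w = 100 * 91.7 / 346.2 = 26.5%

26.5


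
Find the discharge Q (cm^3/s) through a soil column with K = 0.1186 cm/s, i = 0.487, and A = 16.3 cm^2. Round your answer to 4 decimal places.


Step 1: Apply Darcy's law: Q = K * i * A
Step 2: Q = 0.1186 * 0.487 * 16.3
Step 3: Q = 0.9415 cm^3/s

0.9415


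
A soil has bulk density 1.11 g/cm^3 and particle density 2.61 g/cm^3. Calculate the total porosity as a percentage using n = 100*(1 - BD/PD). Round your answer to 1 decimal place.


Step 1: Formula: n = 100 * (1 - BD / PD)
Step 2: n = 100 * (1 - 1.11 / 2.61)
Step 3: n = 100 * (1 - 0.42529)
Step 4: n = 57.5%

57.5


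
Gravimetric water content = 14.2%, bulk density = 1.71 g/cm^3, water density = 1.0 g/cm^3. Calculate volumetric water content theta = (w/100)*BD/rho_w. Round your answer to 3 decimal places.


Step 1: theta = (w / 100) * BD / rho_w
Step 2: theta = (14.2 / 100) * 1.71 / 1.0
Step 3: theta = 0.142 * 1.71
Step 4: theta = 0.243

0.243


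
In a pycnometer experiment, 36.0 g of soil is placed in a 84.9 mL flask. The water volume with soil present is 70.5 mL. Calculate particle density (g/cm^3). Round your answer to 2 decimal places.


Step 1: Volume of solids = flask volume - water volume with soil
Step 2: V_solids = 84.9 - 70.5 = 14.4 mL
Step 3: Particle density = mass / V_solids = 36.0 / 14.4 = 2.5 g/cm^3

2.5


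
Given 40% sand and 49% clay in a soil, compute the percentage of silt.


Step 1: sand + silt + clay = 100%
Step 2: silt = 100 - sand - clay
Step 3: silt = 100 - 40 - 49
Step 4: silt = 11%

11


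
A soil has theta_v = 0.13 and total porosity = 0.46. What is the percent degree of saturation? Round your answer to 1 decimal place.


Step 1: S = 100 * theta_v / n
Step 2: S = 100 * 0.13 / 0.46
Step 3: S = 28.3%

28.3


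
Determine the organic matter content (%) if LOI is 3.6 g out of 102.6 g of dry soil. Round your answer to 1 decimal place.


Step 1: OM% = 100 * LOI / sample mass
Step 2: OM = 100 * 3.6 / 102.6
Step 3: OM = 3.5%

3.5


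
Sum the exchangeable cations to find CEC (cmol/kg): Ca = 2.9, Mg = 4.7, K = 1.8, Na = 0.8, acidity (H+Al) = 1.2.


Step 1: CEC = Ca + Mg + K + Na + (H+Al)
Step 2: CEC = 2.9 + 4.7 + 1.8 + 0.8 + 1.2
Step 3: CEC = 11.4 cmol/kg

11.4


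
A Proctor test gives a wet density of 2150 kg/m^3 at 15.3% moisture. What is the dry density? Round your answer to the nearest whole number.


Step 1: Dry density = wet density / (1 + w/100)
Step 2: Dry density = 2150 / (1 + 15.3/100)
Step 3: Dry density = 2150 / 1.153
Step 4: Dry density = 1865 kg/m^3

1865


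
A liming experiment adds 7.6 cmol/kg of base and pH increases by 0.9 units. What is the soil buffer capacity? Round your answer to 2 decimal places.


Step 1: BC = change in base / change in pH
Step 2: BC = 7.6 / 0.9
Step 3: BC = 8.44 cmol/(kg*pH unit)

8.44


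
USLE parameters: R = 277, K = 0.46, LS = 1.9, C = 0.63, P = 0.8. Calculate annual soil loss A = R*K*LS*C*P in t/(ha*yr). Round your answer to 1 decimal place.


Step 1: A = R * K * LS * C * P
Step 2: R * K = 277 * 0.46 = 127.42
Step 3: (R*K) * LS = 127.42 * 1.9 = 242.098
Step 4: * C * P = 242.098 * 0.63 * 0.8 = 122.0
Step 5: A = 122.0 t/(ha*yr)

122.0


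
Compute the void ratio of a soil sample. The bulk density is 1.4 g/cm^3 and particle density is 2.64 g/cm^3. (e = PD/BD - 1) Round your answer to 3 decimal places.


Step 1: e = PD / BD - 1
Step 2: e = 2.64 / 1.4 - 1
Step 3: e = 1.88571 - 1
Step 4: e = 0.886

0.886


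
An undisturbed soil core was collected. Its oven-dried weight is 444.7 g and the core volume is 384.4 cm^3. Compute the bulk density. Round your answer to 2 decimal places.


Step 1: Identify the formula: BD = dry mass / volume
Step 2: Substitute values: BD = 444.7 / 384.4
Step 3: BD = 1.16 g/cm^3

1.16


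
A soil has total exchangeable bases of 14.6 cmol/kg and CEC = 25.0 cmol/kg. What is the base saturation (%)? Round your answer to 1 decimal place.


Step 1: BS = 100 * (sum of bases) / CEC
Step 2: BS = 100 * 14.6 / 25.0
Step 3: BS = 58.4%

58.4


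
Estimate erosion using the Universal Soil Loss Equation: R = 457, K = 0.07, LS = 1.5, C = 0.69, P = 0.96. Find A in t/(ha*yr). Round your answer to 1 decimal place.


Step 1: A = R * K * LS * C * P
Step 2: R * K = 457 * 0.07 = 31.99
Step 3: (R*K) * LS = 31.99 * 1.5 = 47.985
Step 4: * C * P = 47.985 * 0.69 * 0.96 = 31.8
Step 5: A = 31.8 t/(ha*yr)

31.8


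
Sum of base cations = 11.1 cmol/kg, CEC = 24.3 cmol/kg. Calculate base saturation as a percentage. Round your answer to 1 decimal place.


Step 1: BS = 100 * (sum of bases) / CEC
Step 2: BS = 100 * 11.1 / 24.3
Step 3: BS = 45.7%

45.7


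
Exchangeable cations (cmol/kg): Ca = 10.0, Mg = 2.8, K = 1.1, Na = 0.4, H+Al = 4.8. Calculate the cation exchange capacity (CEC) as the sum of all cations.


Step 1: CEC = Ca + Mg + K + Na + (H+Al)
Step 2: CEC = 10.0 + 2.8 + 1.1 + 0.4 + 4.8
Step 3: CEC = 19.1 cmol/kg

19.1


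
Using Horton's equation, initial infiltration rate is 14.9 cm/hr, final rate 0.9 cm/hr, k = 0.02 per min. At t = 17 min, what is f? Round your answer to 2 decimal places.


Step 1: f = fc + (f0 - fc) * exp(-k * t)
Step 2: exp(-0.02 * 17) = 0.71177
Step 3: f = 0.9 + (14.9 - 0.9) * 0.71177
Step 4: f = 0.9 + 14.0 * 0.71177
Step 5: f = 10.86 cm/hr

10.86


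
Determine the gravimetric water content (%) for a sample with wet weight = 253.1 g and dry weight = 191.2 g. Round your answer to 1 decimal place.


Step 1: Water mass = wet - dry = 253.1 - 191.2 = 61.9 g
Step 2: w = 100 * water mass / dry mass
Step 3: w = 100 * 61.9 / 191.2 = 32.4%

32.4


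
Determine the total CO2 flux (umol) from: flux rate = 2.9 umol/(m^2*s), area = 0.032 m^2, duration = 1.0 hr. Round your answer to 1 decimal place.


Step 1: Convert time to seconds: 1.0 hr * 3600 = 3600.0 s
Step 2: Total = flux * area * time_s
Step 3: Total = 2.9 * 0.032 * 3600.0
Step 4: Total = 334.1 umol

334.1


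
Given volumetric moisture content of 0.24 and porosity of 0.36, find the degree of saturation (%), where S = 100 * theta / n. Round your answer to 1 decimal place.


Step 1: S = 100 * theta_v / n
Step 2: S = 100 * 0.24 / 0.36
Step 3: S = 66.7%

66.7


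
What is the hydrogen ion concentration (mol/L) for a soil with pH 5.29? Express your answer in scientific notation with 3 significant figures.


Step 1: [H+] = 10^(-pH)
Step 2: [H+] = 10^(-5.29)
Step 3: [H+] = 5.13e-06 mol/L

5.13e-06


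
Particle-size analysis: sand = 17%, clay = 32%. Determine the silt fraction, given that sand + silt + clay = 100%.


Step 1: sand + silt + clay = 100%
Step 2: silt = 100 - sand - clay
Step 3: silt = 100 - 17 - 32
Step 4: silt = 51%

51
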